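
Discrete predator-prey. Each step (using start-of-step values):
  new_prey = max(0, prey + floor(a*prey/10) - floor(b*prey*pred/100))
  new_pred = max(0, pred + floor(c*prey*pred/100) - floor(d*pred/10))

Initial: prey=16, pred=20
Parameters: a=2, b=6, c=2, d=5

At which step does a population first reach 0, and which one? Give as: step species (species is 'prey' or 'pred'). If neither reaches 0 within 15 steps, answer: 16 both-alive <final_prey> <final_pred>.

Answer: 1 prey

Derivation:
Step 1: prey: 16+3-19=0; pred: 20+6-10=16
First extinction: prey at step 1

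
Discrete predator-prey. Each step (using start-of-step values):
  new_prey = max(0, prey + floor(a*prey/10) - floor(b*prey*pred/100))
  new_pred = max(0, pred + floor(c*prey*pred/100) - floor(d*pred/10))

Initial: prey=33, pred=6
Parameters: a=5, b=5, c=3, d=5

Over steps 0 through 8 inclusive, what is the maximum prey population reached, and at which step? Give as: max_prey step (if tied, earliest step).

Step 1: prey: 33+16-9=40; pred: 6+5-3=8
Step 2: prey: 40+20-16=44; pred: 8+9-4=13
Step 3: prey: 44+22-28=38; pred: 13+17-6=24
Step 4: prey: 38+19-45=12; pred: 24+27-12=39
Step 5: prey: 12+6-23=0; pred: 39+14-19=34
Step 6: prey: 0+0-0=0; pred: 34+0-17=17
Step 7: prey: 0+0-0=0; pred: 17+0-8=9
Step 8: prey: 0+0-0=0; pred: 9+0-4=5
Max prey = 44 at step 2

Answer: 44 2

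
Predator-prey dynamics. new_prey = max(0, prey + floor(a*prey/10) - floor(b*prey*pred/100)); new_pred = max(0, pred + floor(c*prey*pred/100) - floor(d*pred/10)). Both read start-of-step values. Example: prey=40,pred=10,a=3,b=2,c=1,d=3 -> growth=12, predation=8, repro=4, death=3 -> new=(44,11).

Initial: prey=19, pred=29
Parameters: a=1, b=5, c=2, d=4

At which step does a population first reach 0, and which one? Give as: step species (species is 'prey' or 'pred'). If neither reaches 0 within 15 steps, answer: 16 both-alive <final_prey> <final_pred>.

Answer: 1 prey

Derivation:
Step 1: prey: 19+1-27=0; pred: 29+11-11=29
First extinction: prey at step 1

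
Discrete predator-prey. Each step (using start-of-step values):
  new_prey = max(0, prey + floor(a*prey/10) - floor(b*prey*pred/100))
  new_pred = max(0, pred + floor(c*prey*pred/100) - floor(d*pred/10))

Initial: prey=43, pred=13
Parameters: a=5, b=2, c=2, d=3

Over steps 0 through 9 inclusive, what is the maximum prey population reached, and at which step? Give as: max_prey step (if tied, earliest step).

Answer: 57 2

Derivation:
Step 1: prey: 43+21-11=53; pred: 13+11-3=21
Step 2: prey: 53+26-22=57; pred: 21+22-6=37
Step 3: prey: 57+28-42=43; pred: 37+42-11=68
Step 4: prey: 43+21-58=6; pred: 68+58-20=106
Step 5: prey: 6+3-12=0; pred: 106+12-31=87
Step 6: prey: 0+0-0=0; pred: 87+0-26=61
Step 7: prey: 0+0-0=0; pred: 61+0-18=43
Step 8: prey: 0+0-0=0; pred: 43+0-12=31
Step 9: prey: 0+0-0=0; pred: 31+0-9=22
Max prey = 57 at step 2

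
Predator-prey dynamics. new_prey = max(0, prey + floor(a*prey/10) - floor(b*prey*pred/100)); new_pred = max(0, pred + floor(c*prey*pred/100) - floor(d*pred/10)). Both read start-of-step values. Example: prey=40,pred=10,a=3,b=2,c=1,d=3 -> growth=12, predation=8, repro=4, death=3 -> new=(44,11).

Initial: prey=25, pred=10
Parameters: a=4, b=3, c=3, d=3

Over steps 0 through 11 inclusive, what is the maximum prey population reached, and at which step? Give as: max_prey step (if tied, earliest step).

Step 1: prey: 25+10-7=28; pred: 10+7-3=14
Step 2: prey: 28+11-11=28; pred: 14+11-4=21
Step 3: prey: 28+11-17=22; pred: 21+17-6=32
Step 4: prey: 22+8-21=9; pred: 32+21-9=44
Step 5: prey: 9+3-11=1; pred: 44+11-13=42
Step 6: prey: 1+0-1=0; pred: 42+1-12=31
Step 7: prey: 0+0-0=0; pred: 31+0-9=22
Step 8: prey: 0+0-0=0; pred: 22+0-6=16
Step 9: prey: 0+0-0=0; pred: 16+0-4=12
Step 10: prey: 0+0-0=0; pred: 12+0-3=9
Step 11: prey: 0+0-0=0; pred: 9+0-2=7
Max prey = 28 at step 1

Answer: 28 1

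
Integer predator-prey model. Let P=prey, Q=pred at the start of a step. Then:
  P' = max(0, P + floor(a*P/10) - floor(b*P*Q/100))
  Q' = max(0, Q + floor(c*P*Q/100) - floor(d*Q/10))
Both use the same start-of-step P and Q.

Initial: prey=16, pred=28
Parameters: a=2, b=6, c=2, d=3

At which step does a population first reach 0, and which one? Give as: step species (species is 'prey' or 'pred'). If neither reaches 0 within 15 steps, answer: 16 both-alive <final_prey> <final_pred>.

Step 1: prey: 16+3-26=0; pred: 28+8-8=28
First extinction: prey at step 1

Answer: 1 prey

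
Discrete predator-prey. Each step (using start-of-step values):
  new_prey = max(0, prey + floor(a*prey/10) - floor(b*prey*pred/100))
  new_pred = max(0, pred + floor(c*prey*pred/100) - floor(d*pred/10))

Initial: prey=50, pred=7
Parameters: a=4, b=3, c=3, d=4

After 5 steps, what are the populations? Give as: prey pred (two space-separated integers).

Answer: 0 57

Derivation:
Step 1: prey: 50+20-10=60; pred: 7+10-2=15
Step 2: prey: 60+24-27=57; pred: 15+27-6=36
Step 3: prey: 57+22-61=18; pred: 36+61-14=83
Step 4: prey: 18+7-44=0; pred: 83+44-33=94
Step 5: prey: 0+0-0=0; pred: 94+0-37=57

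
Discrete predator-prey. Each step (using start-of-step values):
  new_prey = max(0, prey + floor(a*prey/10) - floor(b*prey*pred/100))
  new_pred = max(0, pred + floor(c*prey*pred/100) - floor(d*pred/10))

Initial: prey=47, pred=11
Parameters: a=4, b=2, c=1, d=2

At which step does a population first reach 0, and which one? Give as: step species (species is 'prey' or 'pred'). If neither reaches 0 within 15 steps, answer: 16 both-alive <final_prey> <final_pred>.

Step 1: prey: 47+18-10=55; pred: 11+5-2=14
Step 2: prey: 55+22-15=62; pred: 14+7-2=19
Step 3: prey: 62+24-23=63; pred: 19+11-3=27
Step 4: prey: 63+25-34=54; pred: 27+17-5=39
Step 5: prey: 54+21-42=33; pred: 39+21-7=53
Step 6: prey: 33+13-34=12; pred: 53+17-10=60
Step 7: prey: 12+4-14=2; pred: 60+7-12=55
Step 8: prey: 2+0-2=0; pred: 55+1-11=45
First extinction: prey at step 8

Answer: 8 prey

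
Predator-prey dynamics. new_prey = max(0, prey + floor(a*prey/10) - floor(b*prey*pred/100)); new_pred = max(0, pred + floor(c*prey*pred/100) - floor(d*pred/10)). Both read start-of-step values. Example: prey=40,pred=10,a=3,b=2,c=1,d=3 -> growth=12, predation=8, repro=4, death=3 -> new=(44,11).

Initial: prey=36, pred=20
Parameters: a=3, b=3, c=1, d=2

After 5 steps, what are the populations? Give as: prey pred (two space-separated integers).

Answer: 3 18

Derivation:
Step 1: prey: 36+10-21=25; pred: 20+7-4=23
Step 2: prey: 25+7-17=15; pred: 23+5-4=24
Step 3: prey: 15+4-10=9; pred: 24+3-4=23
Step 4: prey: 9+2-6=5; pred: 23+2-4=21
Step 5: prey: 5+1-3=3; pred: 21+1-4=18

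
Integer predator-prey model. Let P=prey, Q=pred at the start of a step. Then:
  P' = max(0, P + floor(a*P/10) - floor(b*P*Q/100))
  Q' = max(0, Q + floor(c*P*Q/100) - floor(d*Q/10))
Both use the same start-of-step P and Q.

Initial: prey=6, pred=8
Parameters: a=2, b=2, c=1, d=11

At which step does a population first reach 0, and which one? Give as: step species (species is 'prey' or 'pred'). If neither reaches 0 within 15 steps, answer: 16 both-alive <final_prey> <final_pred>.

Step 1: prey: 6+1-0=7; pred: 8+0-8=0
First extinction: pred at step 1

Answer: 1 pred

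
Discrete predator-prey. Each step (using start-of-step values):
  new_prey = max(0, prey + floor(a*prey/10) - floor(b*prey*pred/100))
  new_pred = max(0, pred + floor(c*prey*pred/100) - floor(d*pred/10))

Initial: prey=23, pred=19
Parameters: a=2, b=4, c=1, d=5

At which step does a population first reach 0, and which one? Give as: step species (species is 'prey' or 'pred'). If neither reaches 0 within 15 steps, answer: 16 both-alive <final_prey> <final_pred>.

Answer: 16 both-alive 35 1

Derivation:
Step 1: prey: 23+4-17=10; pred: 19+4-9=14
Step 2: prey: 10+2-5=7; pred: 14+1-7=8
Step 3: prey: 7+1-2=6; pred: 8+0-4=4
Step 4: prey: 6+1-0=7; pred: 4+0-2=2
Step 5: prey: 7+1-0=8; pred: 2+0-1=1
Step 6: prey: 8+1-0=9; pred: 1+0-0=1
Step 7: prey: 9+1-0=10; pred: 1+0-0=1
Step 8: prey: 10+2-0=12; pred: 1+0-0=1
Step 9: prey: 12+2-0=14; pred: 1+0-0=1
Step 10: prey: 14+2-0=16; pred: 1+0-0=1
Step 11: prey: 16+3-0=19; pred: 1+0-0=1
Step 12: prey: 19+3-0=22; pred: 1+0-0=1
Step 13: prey: 22+4-0=26; pred: 1+0-0=1
Step 14: prey: 26+5-1=30; pred: 1+0-0=1
Step 15: prey: 30+6-1=35; pred: 1+0-0=1
No extinction within 15 steps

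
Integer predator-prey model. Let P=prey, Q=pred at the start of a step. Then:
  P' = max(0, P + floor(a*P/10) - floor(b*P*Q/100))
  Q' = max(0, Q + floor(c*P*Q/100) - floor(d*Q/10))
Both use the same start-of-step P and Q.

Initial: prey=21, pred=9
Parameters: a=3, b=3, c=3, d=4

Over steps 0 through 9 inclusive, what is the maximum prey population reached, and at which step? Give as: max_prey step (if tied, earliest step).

Answer: 22 1

Derivation:
Step 1: prey: 21+6-5=22; pred: 9+5-3=11
Step 2: prey: 22+6-7=21; pred: 11+7-4=14
Step 3: prey: 21+6-8=19; pred: 14+8-5=17
Step 4: prey: 19+5-9=15; pred: 17+9-6=20
Step 5: prey: 15+4-9=10; pred: 20+9-8=21
Step 6: prey: 10+3-6=7; pred: 21+6-8=19
Step 7: prey: 7+2-3=6; pred: 19+3-7=15
Step 8: prey: 6+1-2=5; pred: 15+2-6=11
Step 9: prey: 5+1-1=5; pred: 11+1-4=8
Max prey = 22 at step 1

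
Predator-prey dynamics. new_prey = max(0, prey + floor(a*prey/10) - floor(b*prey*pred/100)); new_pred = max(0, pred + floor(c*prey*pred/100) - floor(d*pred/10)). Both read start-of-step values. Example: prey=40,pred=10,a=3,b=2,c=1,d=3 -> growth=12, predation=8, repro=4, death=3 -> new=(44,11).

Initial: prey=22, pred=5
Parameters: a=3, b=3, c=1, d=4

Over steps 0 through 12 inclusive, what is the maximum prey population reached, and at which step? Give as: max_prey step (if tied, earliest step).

Step 1: prey: 22+6-3=25; pred: 5+1-2=4
Step 2: prey: 25+7-3=29; pred: 4+1-1=4
Step 3: prey: 29+8-3=34; pred: 4+1-1=4
Step 4: prey: 34+10-4=40; pred: 4+1-1=4
Step 5: prey: 40+12-4=48; pred: 4+1-1=4
Step 6: prey: 48+14-5=57; pred: 4+1-1=4
Step 7: prey: 57+17-6=68; pred: 4+2-1=5
Step 8: prey: 68+20-10=78; pred: 5+3-2=6
Step 9: prey: 78+23-14=87; pred: 6+4-2=8
Step 10: prey: 87+26-20=93; pred: 8+6-3=11
Step 11: prey: 93+27-30=90; pred: 11+10-4=17
Step 12: prey: 90+27-45=72; pred: 17+15-6=26
Max prey = 93 at step 10

Answer: 93 10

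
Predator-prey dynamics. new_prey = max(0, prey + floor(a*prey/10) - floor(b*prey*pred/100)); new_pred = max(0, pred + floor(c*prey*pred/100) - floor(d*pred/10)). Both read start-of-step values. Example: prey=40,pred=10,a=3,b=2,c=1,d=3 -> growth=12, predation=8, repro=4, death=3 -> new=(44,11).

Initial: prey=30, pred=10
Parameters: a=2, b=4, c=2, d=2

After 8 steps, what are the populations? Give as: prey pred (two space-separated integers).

Answer: 1 10

Derivation:
Step 1: prey: 30+6-12=24; pred: 10+6-2=14
Step 2: prey: 24+4-13=15; pred: 14+6-2=18
Step 3: prey: 15+3-10=8; pred: 18+5-3=20
Step 4: prey: 8+1-6=3; pred: 20+3-4=19
Step 5: prey: 3+0-2=1; pred: 19+1-3=17
Step 6: prey: 1+0-0=1; pred: 17+0-3=14
Step 7: prey: 1+0-0=1; pred: 14+0-2=12
Step 8: prey: 1+0-0=1; pred: 12+0-2=10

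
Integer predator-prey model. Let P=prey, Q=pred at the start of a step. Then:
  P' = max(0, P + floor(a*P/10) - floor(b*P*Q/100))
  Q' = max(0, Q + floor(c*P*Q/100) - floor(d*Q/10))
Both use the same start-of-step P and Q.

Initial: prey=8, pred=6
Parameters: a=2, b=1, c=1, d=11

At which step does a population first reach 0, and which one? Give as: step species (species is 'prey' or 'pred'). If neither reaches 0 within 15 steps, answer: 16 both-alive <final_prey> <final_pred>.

Answer: 1 pred

Derivation:
Step 1: prey: 8+1-0=9; pred: 6+0-6=0
First extinction: pred at step 1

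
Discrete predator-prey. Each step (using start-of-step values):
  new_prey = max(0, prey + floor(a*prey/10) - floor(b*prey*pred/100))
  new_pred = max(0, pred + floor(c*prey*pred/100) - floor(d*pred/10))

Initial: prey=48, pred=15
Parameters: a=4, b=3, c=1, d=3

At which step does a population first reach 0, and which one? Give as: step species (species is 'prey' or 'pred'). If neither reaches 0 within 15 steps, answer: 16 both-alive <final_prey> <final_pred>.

Answer: 16 both-alive 27 6

Derivation:
Step 1: prey: 48+19-21=46; pred: 15+7-4=18
Step 2: prey: 46+18-24=40; pred: 18+8-5=21
Step 3: prey: 40+16-25=31; pred: 21+8-6=23
Step 4: prey: 31+12-21=22; pred: 23+7-6=24
Step 5: prey: 22+8-15=15; pred: 24+5-7=22
Step 6: prey: 15+6-9=12; pred: 22+3-6=19
Step 7: prey: 12+4-6=10; pred: 19+2-5=16
Step 8: prey: 10+4-4=10; pred: 16+1-4=13
Step 9: prey: 10+4-3=11; pred: 13+1-3=11
Step 10: prey: 11+4-3=12; pred: 11+1-3=9
Step 11: prey: 12+4-3=13; pred: 9+1-2=8
Step 12: prey: 13+5-3=15; pred: 8+1-2=7
Step 13: prey: 15+6-3=18; pred: 7+1-2=6
Step 14: prey: 18+7-3=22; pred: 6+1-1=6
Step 15: prey: 22+8-3=27; pred: 6+1-1=6
No extinction within 15 steps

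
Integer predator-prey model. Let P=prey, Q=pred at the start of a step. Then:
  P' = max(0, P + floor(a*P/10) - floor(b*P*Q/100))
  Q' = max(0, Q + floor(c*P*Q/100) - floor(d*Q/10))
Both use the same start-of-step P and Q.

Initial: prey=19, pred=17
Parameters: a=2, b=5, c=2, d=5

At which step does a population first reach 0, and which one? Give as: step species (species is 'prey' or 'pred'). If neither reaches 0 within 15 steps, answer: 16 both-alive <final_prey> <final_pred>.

Step 1: prey: 19+3-16=6; pred: 17+6-8=15
Step 2: prey: 6+1-4=3; pred: 15+1-7=9
Step 3: prey: 3+0-1=2; pred: 9+0-4=5
Step 4: prey: 2+0-0=2; pred: 5+0-2=3
Step 5: prey: 2+0-0=2; pred: 3+0-1=2
Step 6: prey: 2+0-0=2; pred: 2+0-1=1
Step 7: prey: 2+0-0=2; pred: 1+0-0=1
Steps 8-15: state stable at prey=2, pred=1 (no change)
No extinction within 15 steps

Answer: 16 both-alive 2 1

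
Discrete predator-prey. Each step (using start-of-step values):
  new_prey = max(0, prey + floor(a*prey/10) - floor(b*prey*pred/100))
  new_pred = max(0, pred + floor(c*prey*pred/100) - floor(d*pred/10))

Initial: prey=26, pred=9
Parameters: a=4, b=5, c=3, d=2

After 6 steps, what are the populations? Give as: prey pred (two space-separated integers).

Answer: 0 18

Derivation:
Step 1: prey: 26+10-11=25; pred: 9+7-1=15
Step 2: prey: 25+10-18=17; pred: 15+11-3=23
Step 3: prey: 17+6-19=4; pred: 23+11-4=30
Step 4: prey: 4+1-6=0; pred: 30+3-6=27
Step 5: prey: 0+0-0=0; pred: 27+0-5=22
Step 6: prey: 0+0-0=0; pred: 22+0-4=18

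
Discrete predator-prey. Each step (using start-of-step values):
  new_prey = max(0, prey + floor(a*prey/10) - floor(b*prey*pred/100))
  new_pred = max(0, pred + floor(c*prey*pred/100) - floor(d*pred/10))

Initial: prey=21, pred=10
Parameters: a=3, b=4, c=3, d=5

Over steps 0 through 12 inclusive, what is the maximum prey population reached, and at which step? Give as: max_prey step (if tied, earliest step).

Step 1: prey: 21+6-8=19; pred: 10+6-5=11
Step 2: prey: 19+5-8=16; pred: 11+6-5=12
Step 3: prey: 16+4-7=13; pred: 12+5-6=11
Step 4: prey: 13+3-5=11; pred: 11+4-5=10
Step 5: prey: 11+3-4=10; pred: 10+3-5=8
Step 6: prey: 10+3-3=10; pred: 8+2-4=6
Step 7: prey: 10+3-2=11; pred: 6+1-3=4
Step 8: prey: 11+3-1=13; pred: 4+1-2=3
Step 9: prey: 13+3-1=15; pred: 3+1-1=3
Step 10: prey: 15+4-1=18; pred: 3+1-1=3
Step 11: prey: 18+5-2=21; pred: 3+1-1=3
Step 12: prey: 21+6-2=25; pred: 3+1-1=3
Max prey = 25 at step 12

Answer: 25 12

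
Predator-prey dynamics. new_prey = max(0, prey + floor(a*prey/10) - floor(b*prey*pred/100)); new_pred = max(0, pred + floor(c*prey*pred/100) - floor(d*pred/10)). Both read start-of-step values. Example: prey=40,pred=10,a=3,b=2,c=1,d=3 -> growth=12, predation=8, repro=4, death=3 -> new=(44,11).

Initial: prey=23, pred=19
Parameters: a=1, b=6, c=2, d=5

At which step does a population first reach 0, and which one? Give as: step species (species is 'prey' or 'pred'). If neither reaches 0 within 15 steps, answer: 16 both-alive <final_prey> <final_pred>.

Step 1: prey: 23+2-26=0; pred: 19+8-9=18
First extinction: prey at step 1

Answer: 1 prey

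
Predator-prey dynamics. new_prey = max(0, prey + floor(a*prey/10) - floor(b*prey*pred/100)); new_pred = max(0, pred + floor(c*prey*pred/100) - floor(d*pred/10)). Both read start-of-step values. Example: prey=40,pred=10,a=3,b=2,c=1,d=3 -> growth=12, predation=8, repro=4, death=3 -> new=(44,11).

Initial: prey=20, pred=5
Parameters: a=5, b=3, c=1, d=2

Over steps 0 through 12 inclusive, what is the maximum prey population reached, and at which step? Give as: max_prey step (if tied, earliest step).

Answer: 120 7

Derivation:
Step 1: prey: 20+10-3=27; pred: 5+1-1=5
Step 2: prey: 27+13-4=36; pred: 5+1-1=5
Step 3: prey: 36+18-5=49; pred: 5+1-1=5
Step 4: prey: 49+24-7=66; pred: 5+2-1=6
Step 5: prey: 66+33-11=88; pred: 6+3-1=8
Step 6: prey: 88+44-21=111; pred: 8+7-1=14
Step 7: prey: 111+55-46=120; pred: 14+15-2=27
Step 8: prey: 120+60-97=83; pred: 27+32-5=54
Step 9: prey: 83+41-134=0; pred: 54+44-10=88
Step 10: prey: 0+0-0=0; pred: 88+0-17=71
Step 11: prey: 0+0-0=0; pred: 71+0-14=57
Step 12: prey: 0+0-0=0; pred: 57+0-11=46
Max prey = 120 at step 7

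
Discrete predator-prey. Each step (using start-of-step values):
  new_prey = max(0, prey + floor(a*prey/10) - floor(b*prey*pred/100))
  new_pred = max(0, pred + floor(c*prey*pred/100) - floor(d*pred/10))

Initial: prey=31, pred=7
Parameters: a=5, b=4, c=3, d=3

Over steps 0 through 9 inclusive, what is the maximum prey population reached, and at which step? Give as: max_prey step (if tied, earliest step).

Step 1: prey: 31+15-8=38; pred: 7+6-2=11
Step 2: prey: 38+19-16=41; pred: 11+12-3=20
Step 3: prey: 41+20-32=29; pred: 20+24-6=38
Step 4: prey: 29+14-44=0; pred: 38+33-11=60
Step 5: prey: 0+0-0=0; pred: 60+0-18=42
Step 6: prey: 0+0-0=0; pred: 42+0-12=30
Step 7: prey: 0+0-0=0; pred: 30+0-9=21
Step 8: prey: 0+0-0=0; pred: 21+0-6=15
Step 9: prey: 0+0-0=0; pred: 15+0-4=11
Max prey = 41 at step 2

Answer: 41 2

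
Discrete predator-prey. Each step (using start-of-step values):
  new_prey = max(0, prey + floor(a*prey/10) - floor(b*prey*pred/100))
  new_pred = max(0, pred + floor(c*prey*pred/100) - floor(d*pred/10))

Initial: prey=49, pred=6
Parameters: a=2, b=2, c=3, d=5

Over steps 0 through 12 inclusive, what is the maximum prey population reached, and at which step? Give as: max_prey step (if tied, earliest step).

Answer: 53 1

Derivation:
Step 1: prey: 49+9-5=53; pred: 6+8-3=11
Step 2: prey: 53+10-11=52; pred: 11+17-5=23
Step 3: prey: 52+10-23=39; pred: 23+35-11=47
Step 4: prey: 39+7-36=10; pred: 47+54-23=78
Step 5: prey: 10+2-15=0; pred: 78+23-39=62
Step 6: prey: 0+0-0=0; pred: 62+0-31=31
Step 7: prey: 0+0-0=0; pred: 31+0-15=16
Step 8: prey: 0+0-0=0; pred: 16+0-8=8
Step 9: prey: 0+0-0=0; pred: 8+0-4=4
Step 10: prey: 0+0-0=0; pred: 4+0-2=2
Step 11: prey: 0+0-0=0; pred: 2+0-1=1
Step 12: prey: 0+0-0=0; pred: 1+0-0=1
Max prey = 53 at step 1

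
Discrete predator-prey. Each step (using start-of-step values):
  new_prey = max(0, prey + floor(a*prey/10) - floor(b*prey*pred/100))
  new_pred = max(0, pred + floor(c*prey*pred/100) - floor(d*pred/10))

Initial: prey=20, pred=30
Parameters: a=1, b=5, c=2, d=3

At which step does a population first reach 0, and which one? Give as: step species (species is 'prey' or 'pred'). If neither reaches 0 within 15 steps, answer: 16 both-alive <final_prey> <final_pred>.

Step 1: prey: 20+2-30=0; pred: 30+12-9=33
First extinction: prey at step 1

Answer: 1 prey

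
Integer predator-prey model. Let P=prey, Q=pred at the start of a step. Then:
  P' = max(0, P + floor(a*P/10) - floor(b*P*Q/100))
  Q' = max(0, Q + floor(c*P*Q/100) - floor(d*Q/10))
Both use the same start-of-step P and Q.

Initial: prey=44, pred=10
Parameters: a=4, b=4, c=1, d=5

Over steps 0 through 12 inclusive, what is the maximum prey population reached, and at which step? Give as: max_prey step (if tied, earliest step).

Answer: 80 8

Derivation:
Step 1: prey: 44+17-17=44; pred: 10+4-5=9
Step 2: prey: 44+17-15=46; pred: 9+3-4=8
Step 3: prey: 46+18-14=50; pred: 8+3-4=7
Step 4: prey: 50+20-14=56; pred: 7+3-3=7
Step 5: prey: 56+22-15=63; pred: 7+3-3=7
Step 6: prey: 63+25-17=71; pred: 7+4-3=8
Step 7: prey: 71+28-22=77; pred: 8+5-4=9
Step 8: prey: 77+30-27=80; pred: 9+6-4=11
Step 9: prey: 80+32-35=77; pred: 11+8-5=14
Step 10: prey: 77+30-43=64; pred: 14+10-7=17
Step 11: prey: 64+25-43=46; pred: 17+10-8=19
Step 12: prey: 46+18-34=30; pred: 19+8-9=18
Max prey = 80 at step 8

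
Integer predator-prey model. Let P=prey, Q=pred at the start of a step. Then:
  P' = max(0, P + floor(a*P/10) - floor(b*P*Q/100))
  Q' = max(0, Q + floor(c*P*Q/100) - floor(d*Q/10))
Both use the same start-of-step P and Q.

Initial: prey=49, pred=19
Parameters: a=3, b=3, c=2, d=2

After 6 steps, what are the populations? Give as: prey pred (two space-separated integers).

Answer: 0 28

Derivation:
Step 1: prey: 49+14-27=36; pred: 19+18-3=34
Step 2: prey: 36+10-36=10; pred: 34+24-6=52
Step 3: prey: 10+3-15=0; pred: 52+10-10=52
Step 4: prey: 0+0-0=0; pred: 52+0-10=42
Step 5: prey: 0+0-0=0; pred: 42+0-8=34
Step 6: prey: 0+0-0=0; pred: 34+0-6=28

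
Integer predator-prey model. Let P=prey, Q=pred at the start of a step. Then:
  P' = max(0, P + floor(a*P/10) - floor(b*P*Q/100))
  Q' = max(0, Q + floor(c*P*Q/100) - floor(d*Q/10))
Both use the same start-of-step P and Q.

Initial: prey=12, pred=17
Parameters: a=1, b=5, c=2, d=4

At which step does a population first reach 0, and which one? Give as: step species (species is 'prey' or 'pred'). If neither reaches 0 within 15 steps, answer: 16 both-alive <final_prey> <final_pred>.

Step 1: prey: 12+1-10=3; pred: 17+4-6=15
Step 2: prey: 3+0-2=1; pred: 15+0-6=9
Step 3: prey: 1+0-0=1; pred: 9+0-3=6
Step 4: prey: 1+0-0=1; pred: 6+0-2=4
Step 5: prey: 1+0-0=1; pred: 4+0-1=3
Step 6: prey: 1+0-0=1; pred: 3+0-1=2
Step 7: prey: 1+0-0=1; pred: 2+0-0=2
Steps 8-15: state stable at prey=1, pred=2 (no change)
No extinction within 15 steps

Answer: 16 both-alive 1 2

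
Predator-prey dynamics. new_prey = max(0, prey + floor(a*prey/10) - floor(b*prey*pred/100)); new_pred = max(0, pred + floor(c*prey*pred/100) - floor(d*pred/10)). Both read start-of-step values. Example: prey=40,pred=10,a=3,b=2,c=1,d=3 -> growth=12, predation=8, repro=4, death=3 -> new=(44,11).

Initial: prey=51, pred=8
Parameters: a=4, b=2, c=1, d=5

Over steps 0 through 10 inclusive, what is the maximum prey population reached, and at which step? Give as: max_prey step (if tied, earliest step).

Answer: 118 5

Derivation:
Step 1: prey: 51+20-8=63; pred: 8+4-4=8
Step 2: prey: 63+25-10=78; pred: 8+5-4=9
Step 3: prey: 78+31-14=95; pred: 9+7-4=12
Step 4: prey: 95+38-22=111; pred: 12+11-6=17
Step 5: prey: 111+44-37=118; pred: 17+18-8=27
Step 6: prey: 118+47-63=102; pred: 27+31-13=45
Step 7: prey: 102+40-91=51; pred: 45+45-22=68
Step 8: prey: 51+20-69=2; pred: 68+34-34=68
Step 9: prey: 2+0-2=0; pred: 68+1-34=35
Step 10: prey: 0+0-0=0; pred: 35+0-17=18
Max prey = 118 at step 5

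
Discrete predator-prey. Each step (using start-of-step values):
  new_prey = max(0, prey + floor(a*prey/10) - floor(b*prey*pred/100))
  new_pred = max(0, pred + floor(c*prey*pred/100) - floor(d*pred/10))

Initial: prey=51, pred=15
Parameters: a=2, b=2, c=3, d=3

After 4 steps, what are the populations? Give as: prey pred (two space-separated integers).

Answer: 0 70

Derivation:
Step 1: prey: 51+10-15=46; pred: 15+22-4=33
Step 2: prey: 46+9-30=25; pred: 33+45-9=69
Step 3: prey: 25+5-34=0; pred: 69+51-20=100
Step 4: prey: 0+0-0=0; pred: 100+0-30=70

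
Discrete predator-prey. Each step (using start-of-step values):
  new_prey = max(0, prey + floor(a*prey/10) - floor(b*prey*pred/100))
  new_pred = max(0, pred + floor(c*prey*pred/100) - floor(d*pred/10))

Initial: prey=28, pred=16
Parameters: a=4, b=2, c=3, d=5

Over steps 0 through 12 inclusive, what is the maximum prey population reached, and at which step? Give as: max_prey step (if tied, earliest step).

Answer: 31 1

Derivation:
Step 1: prey: 28+11-8=31; pred: 16+13-8=21
Step 2: prey: 31+12-13=30; pred: 21+19-10=30
Step 3: prey: 30+12-18=24; pred: 30+27-15=42
Step 4: prey: 24+9-20=13; pred: 42+30-21=51
Step 5: prey: 13+5-13=5; pred: 51+19-25=45
Step 6: prey: 5+2-4=3; pred: 45+6-22=29
Step 7: prey: 3+1-1=3; pred: 29+2-14=17
Step 8: prey: 3+1-1=3; pred: 17+1-8=10
Step 9: prey: 3+1-0=4; pred: 10+0-5=5
Step 10: prey: 4+1-0=5; pred: 5+0-2=3
Step 11: prey: 5+2-0=7; pred: 3+0-1=2
Step 12: prey: 7+2-0=9; pred: 2+0-1=1
Max prey = 31 at step 1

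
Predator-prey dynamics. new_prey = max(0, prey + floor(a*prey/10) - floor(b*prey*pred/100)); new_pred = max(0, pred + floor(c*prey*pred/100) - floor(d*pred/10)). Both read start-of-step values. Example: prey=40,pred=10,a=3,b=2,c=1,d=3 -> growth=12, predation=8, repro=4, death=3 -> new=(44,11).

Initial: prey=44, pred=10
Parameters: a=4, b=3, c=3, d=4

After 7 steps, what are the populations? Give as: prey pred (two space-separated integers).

Step 1: prey: 44+17-13=48; pred: 10+13-4=19
Step 2: prey: 48+19-27=40; pred: 19+27-7=39
Step 3: prey: 40+16-46=10; pred: 39+46-15=70
Step 4: prey: 10+4-21=0; pred: 70+21-28=63
Step 5: prey: 0+0-0=0; pred: 63+0-25=38
Step 6: prey: 0+0-0=0; pred: 38+0-15=23
Step 7: prey: 0+0-0=0; pred: 23+0-9=14

Answer: 0 14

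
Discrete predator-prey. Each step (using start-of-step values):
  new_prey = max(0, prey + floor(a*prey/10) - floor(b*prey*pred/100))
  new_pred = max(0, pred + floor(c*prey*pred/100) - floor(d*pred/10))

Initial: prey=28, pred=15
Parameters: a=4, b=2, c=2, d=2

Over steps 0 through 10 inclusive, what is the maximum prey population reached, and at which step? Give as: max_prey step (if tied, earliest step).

Step 1: prey: 28+11-8=31; pred: 15+8-3=20
Step 2: prey: 31+12-12=31; pred: 20+12-4=28
Step 3: prey: 31+12-17=26; pred: 28+17-5=40
Step 4: prey: 26+10-20=16; pred: 40+20-8=52
Step 5: prey: 16+6-16=6; pred: 52+16-10=58
Step 6: prey: 6+2-6=2; pred: 58+6-11=53
Step 7: prey: 2+0-2=0; pred: 53+2-10=45
Step 8: prey: 0+0-0=0; pred: 45+0-9=36
Step 9: prey: 0+0-0=0; pred: 36+0-7=29
Step 10: prey: 0+0-0=0; pred: 29+0-5=24
Max prey = 31 at step 1

Answer: 31 1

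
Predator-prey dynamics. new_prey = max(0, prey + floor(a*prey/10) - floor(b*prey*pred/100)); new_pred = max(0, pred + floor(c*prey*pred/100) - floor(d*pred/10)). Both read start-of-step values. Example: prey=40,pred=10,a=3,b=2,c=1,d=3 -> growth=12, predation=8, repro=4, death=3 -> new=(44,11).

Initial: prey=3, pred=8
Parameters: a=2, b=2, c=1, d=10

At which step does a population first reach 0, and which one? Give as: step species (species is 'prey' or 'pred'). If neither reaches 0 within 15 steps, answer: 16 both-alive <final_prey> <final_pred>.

Answer: 1 pred

Derivation:
Step 1: prey: 3+0-0=3; pred: 8+0-8=0
First extinction: pred at step 1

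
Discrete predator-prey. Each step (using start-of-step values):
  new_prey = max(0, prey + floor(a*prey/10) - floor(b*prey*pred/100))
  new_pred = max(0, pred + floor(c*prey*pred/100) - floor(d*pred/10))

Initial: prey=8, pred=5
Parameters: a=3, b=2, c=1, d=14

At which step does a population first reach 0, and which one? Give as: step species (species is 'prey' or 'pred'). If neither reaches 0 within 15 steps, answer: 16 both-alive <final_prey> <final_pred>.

Answer: 1 pred

Derivation:
Step 1: prey: 8+2-0=10; pred: 5+0-7=0
First extinction: pred at step 1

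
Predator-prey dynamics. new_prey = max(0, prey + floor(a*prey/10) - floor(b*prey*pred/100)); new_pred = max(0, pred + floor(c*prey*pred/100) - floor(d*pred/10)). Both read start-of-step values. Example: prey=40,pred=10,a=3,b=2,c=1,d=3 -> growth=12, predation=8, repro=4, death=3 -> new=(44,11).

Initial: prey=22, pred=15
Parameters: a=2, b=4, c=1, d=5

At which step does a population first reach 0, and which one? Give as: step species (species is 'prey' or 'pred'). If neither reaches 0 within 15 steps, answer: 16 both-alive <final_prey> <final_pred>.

Answer: 16 both-alive 59 1

Derivation:
Step 1: prey: 22+4-13=13; pred: 15+3-7=11
Step 2: prey: 13+2-5=10; pred: 11+1-5=7
Step 3: prey: 10+2-2=10; pred: 7+0-3=4
Step 4: prey: 10+2-1=11; pred: 4+0-2=2
Step 5: prey: 11+2-0=13; pred: 2+0-1=1
Step 6: prey: 13+2-0=15; pred: 1+0-0=1
Step 7: prey: 15+3-0=18; pred: 1+0-0=1
Step 8: prey: 18+3-0=21; pred: 1+0-0=1
Step 9: prey: 21+4-0=25; pred: 1+0-0=1
Step 10: prey: 25+5-1=29; pred: 1+0-0=1
Step 11: prey: 29+5-1=33; pred: 1+0-0=1
Step 12: prey: 33+6-1=38; pred: 1+0-0=1
Step 13: prey: 38+7-1=44; pred: 1+0-0=1
Step 14: prey: 44+8-1=51; pred: 1+0-0=1
Step 15: prey: 51+10-2=59; pred: 1+0-0=1
No extinction within 15 steps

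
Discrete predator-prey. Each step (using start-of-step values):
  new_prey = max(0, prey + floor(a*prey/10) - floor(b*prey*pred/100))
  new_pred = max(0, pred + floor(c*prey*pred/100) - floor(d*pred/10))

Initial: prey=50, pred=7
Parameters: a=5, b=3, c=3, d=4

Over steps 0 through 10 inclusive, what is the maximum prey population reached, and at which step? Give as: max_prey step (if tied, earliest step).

Answer: 68 2

Derivation:
Step 1: prey: 50+25-10=65; pred: 7+10-2=15
Step 2: prey: 65+32-29=68; pred: 15+29-6=38
Step 3: prey: 68+34-77=25; pred: 38+77-15=100
Step 4: prey: 25+12-75=0; pred: 100+75-40=135
Step 5: prey: 0+0-0=0; pred: 135+0-54=81
Step 6: prey: 0+0-0=0; pred: 81+0-32=49
Step 7: prey: 0+0-0=0; pred: 49+0-19=30
Step 8: prey: 0+0-0=0; pred: 30+0-12=18
Step 9: prey: 0+0-0=0; pred: 18+0-7=11
Step 10: prey: 0+0-0=0; pred: 11+0-4=7
Max prey = 68 at step 2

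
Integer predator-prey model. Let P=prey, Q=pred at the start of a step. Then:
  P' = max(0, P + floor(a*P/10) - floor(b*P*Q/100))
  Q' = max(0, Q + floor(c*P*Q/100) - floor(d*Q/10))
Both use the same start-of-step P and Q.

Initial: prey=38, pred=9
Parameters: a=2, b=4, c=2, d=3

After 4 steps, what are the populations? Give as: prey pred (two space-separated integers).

Step 1: prey: 38+7-13=32; pred: 9+6-2=13
Step 2: prey: 32+6-16=22; pred: 13+8-3=18
Step 3: prey: 22+4-15=11; pred: 18+7-5=20
Step 4: prey: 11+2-8=5; pred: 20+4-6=18

Answer: 5 18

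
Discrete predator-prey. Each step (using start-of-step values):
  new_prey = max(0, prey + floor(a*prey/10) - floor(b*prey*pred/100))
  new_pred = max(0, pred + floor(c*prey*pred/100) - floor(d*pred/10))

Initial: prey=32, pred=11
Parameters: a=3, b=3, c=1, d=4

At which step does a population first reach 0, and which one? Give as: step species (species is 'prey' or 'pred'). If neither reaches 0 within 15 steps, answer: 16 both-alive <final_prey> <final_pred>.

Step 1: prey: 32+9-10=31; pred: 11+3-4=10
Step 2: prey: 31+9-9=31; pred: 10+3-4=9
Step 3: prey: 31+9-8=32; pred: 9+2-3=8
Step 4: prey: 32+9-7=34; pred: 8+2-3=7
Step 5: prey: 34+10-7=37; pred: 7+2-2=7
Step 6: prey: 37+11-7=41; pred: 7+2-2=7
Step 7: prey: 41+12-8=45; pred: 7+2-2=7
Step 8: prey: 45+13-9=49; pred: 7+3-2=8
Step 9: prey: 49+14-11=52; pred: 8+3-3=8
Step 10: prey: 52+15-12=55; pred: 8+4-3=9
Step 11: prey: 55+16-14=57; pred: 9+4-3=10
Step 12: prey: 57+17-17=57; pred: 10+5-4=11
Step 13: prey: 57+17-18=56; pred: 11+6-4=13
Step 14: prey: 56+16-21=51; pred: 13+7-5=15
Step 15: prey: 51+15-22=44; pred: 15+7-6=16
No extinction within 15 steps

Answer: 16 both-alive 44 16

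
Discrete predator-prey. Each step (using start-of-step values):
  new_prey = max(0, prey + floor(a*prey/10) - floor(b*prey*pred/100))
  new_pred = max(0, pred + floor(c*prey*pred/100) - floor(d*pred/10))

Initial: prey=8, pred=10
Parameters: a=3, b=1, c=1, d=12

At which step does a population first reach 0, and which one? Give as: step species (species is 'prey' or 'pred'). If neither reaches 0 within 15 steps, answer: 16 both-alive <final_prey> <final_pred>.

Answer: 1 pred

Derivation:
Step 1: prey: 8+2-0=10; pred: 10+0-12=0
First extinction: pred at step 1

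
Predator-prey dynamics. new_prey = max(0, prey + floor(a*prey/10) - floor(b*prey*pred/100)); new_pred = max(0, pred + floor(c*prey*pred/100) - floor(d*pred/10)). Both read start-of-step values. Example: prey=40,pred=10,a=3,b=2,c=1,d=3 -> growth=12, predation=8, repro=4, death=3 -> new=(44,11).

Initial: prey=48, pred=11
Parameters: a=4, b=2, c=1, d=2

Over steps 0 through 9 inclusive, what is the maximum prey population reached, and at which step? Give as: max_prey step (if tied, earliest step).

Answer: 65 3

Derivation:
Step 1: prey: 48+19-10=57; pred: 11+5-2=14
Step 2: prey: 57+22-15=64; pred: 14+7-2=19
Step 3: prey: 64+25-24=65; pred: 19+12-3=28
Step 4: prey: 65+26-36=55; pred: 28+18-5=41
Step 5: prey: 55+22-45=32; pred: 41+22-8=55
Step 6: prey: 32+12-35=9; pred: 55+17-11=61
Step 7: prey: 9+3-10=2; pred: 61+5-12=54
Step 8: prey: 2+0-2=0; pred: 54+1-10=45
Step 9: prey: 0+0-0=0; pred: 45+0-9=36
Max prey = 65 at step 3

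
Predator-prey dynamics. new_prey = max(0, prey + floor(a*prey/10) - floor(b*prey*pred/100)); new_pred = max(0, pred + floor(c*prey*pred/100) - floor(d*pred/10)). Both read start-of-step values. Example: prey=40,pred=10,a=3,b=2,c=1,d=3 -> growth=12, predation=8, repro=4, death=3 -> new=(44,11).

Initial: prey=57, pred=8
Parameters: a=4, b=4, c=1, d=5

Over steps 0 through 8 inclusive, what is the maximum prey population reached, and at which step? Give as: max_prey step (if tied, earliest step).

Answer: 74 4

Derivation:
Step 1: prey: 57+22-18=61; pred: 8+4-4=8
Step 2: prey: 61+24-19=66; pred: 8+4-4=8
Step 3: prey: 66+26-21=71; pred: 8+5-4=9
Step 4: prey: 71+28-25=74; pred: 9+6-4=11
Step 5: prey: 74+29-32=71; pred: 11+8-5=14
Step 6: prey: 71+28-39=60; pred: 14+9-7=16
Step 7: prey: 60+24-38=46; pred: 16+9-8=17
Step 8: prey: 46+18-31=33; pred: 17+7-8=16
Max prey = 74 at step 4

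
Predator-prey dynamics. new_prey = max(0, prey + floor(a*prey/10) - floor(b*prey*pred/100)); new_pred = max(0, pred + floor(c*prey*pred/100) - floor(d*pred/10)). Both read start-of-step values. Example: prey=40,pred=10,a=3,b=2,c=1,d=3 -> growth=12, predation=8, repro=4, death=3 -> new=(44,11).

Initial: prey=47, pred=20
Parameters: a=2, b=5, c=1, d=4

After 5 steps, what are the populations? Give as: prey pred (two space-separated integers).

Answer: 1 4

Derivation:
Step 1: prey: 47+9-47=9; pred: 20+9-8=21
Step 2: prey: 9+1-9=1; pred: 21+1-8=14
Step 3: prey: 1+0-0=1; pred: 14+0-5=9
Step 4: prey: 1+0-0=1; pred: 9+0-3=6
Step 5: prey: 1+0-0=1; pred: 6+0-2=4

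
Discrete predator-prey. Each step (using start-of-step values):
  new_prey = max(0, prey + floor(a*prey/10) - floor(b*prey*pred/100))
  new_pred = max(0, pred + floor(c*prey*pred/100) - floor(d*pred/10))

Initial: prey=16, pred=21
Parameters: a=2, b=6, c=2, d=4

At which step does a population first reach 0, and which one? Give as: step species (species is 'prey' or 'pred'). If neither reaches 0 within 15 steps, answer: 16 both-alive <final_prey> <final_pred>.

Answer: 1 prey

Derivation:
Step 1: prey: 16+3-20=0; pred: 21+6-8=19
First extinction: prey at step 1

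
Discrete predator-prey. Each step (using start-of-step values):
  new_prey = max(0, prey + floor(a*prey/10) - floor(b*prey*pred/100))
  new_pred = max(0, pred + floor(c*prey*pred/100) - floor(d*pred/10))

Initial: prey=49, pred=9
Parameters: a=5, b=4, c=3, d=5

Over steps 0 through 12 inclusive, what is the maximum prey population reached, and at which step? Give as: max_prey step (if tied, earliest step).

Step 1: prey: 49+24-17=56; pred: 9+13-4=18
Step 2: prey: 56+28-40=44; pred: 18+30-9=39
Step 3: prey: 44+22-68=0; pred: 39+51-19=71
Step 4: prey: 0+0-0=0; pred: 71+0-35=36
Step 5: prey: 0+0-0=0; pred: 36+0-18=18
Step 6: prey: 0+0-0=0; pred: 18+0-9=9
Step 7: prey: 0+0-0=0; pred: 9+0-4=5
Step 8: prey: 0+0-0=0; pred: 5+0-2=3
Step 9: prey: 0+0-0=0; pred: 3+0-1=2
Step 10: prey: 0+0-0=0; pred: 2+0-1=1
Step 11: prey: 0+0-0=0; pred: 1+0-0=1
Step 12: prey: 0+0-0=0; pred: 1+0-0=1
Max prey = 56 at step 1

Answer: 56 1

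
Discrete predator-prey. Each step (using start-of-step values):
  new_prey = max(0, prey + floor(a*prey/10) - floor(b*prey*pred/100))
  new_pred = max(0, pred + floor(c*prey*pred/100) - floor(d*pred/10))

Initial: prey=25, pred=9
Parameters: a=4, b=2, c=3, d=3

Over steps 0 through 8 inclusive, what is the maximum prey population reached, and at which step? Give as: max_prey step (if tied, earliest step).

Step 1: prey: 25+10-4=31; pred: 9+6-2=13
Step 2: prey: 31+12-8=35; pred: 13+12-3=22
Step 3: prey: 35+14-15=34; pred: 22+23-6=39
Step 4: prey: 34+13-26=21; pred: 39+39-11=67
Step 5: prey: 21+8-28=1; pred: 67+42-20=89
Step 6: prey: 1+0-1=0; pred: 89+2-26=65
Step 7: prey: 0+0-0=0; pred: 65+0-19=46
Step 8: prey: 0+0-0=0; pred: 46+0-13=33
Max prey = 35 at step 2

Answer: 35 2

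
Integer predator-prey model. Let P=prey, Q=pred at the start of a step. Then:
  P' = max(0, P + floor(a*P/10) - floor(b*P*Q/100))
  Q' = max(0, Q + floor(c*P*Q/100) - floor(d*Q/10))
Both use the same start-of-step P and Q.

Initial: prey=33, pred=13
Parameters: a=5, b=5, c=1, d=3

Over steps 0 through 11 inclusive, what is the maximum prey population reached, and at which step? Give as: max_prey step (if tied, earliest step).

Step 1: prey: 33+16-21=28; pred: 13+4-3=14
Step 2: prey: 28+14-19=23; pred: 14+3-4=13
Step 3: prey: 23+11-14=20; pred: 13+2-3=12
Step 4: prey: 20+10-12=18; pred: 12+2-3=11
Step 5: prey: 18+9-9=18; pred: 11+1-3=9
Step 6: prey: 18+9-8=19; pred: 9+1-2=8
Step 7: prey: 19+9-7=21; pred: 8+1-2=7
Step 8: prey: 21+10-7=24; pred: 7+1-2=6
Step 9: prey: 24+12-7=29; pred: 6+1-1=6
Step 10: prey: 29+14-8=35; pred: 6+1-1=6
Step 11: prey: 35+17-10=42; pred: 6+2-1=7
Max prey = 42 at step 11

Answer: 42 11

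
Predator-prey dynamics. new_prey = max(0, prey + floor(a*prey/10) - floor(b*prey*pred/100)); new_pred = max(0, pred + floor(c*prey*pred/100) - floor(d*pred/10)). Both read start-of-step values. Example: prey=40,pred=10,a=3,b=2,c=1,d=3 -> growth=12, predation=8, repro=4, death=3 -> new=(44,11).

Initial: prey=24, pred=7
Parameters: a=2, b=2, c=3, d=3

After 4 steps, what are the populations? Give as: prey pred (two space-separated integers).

Step 1: prey: 24+4-3=25; pred: 7+5-2=10
Step 2: prey: 25+5-5=25; pred: 10+7-3=14
Step 3: prey: 25+5-7=23; pred: 14+10-4=20
Step 4: prey: 23+4-9=18; pred: 20+13-6=27

Answer: 18 27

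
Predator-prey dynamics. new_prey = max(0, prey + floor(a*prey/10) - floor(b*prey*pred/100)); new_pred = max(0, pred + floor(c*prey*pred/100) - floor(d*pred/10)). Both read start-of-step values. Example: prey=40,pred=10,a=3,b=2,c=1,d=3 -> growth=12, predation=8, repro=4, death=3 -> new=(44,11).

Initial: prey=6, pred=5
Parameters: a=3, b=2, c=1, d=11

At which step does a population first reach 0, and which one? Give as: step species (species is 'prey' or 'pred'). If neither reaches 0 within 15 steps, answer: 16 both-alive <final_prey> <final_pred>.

Answer: 1 pred

Derivation:
Step 1: prey: 6+1-0=7; pred: 5+0-5=0
First extinction: pred at step 1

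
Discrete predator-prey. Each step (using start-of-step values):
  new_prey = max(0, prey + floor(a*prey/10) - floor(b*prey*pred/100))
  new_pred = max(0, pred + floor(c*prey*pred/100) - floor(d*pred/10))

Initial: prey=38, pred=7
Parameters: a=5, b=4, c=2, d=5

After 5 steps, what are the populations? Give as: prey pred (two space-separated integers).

Step 1: prey: 38+19-10=47; pred: 7+5-3=9
Step 2: prey: 47+23-16=54; pred: 9+8-4=13
Step 3: prey: 54+27-28=53; pred: 13+14-6=21
Step 4: prey: 53+26-44=35; pred: 21+22-10=33
Step 5: prey: 35+17-46=6; pred: 33+23-16=40

Answer: 6 40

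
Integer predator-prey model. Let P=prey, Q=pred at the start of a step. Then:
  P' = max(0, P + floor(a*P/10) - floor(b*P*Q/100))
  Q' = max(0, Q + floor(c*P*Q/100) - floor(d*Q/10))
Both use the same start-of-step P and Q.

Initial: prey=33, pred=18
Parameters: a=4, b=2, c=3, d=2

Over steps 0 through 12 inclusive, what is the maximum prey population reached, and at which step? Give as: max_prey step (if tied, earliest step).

Step 1: prey: 33+13-11=35; pred: 18+17-3=32
Step 2: prey: 35+14-22=27; pred: 32+33-6=59
Step 3: prey: 27+10-31=6; pred: 59+47-11=95
Step 4: prey: 6+2-11=0; pred: 95+17-19=93
Step 5: prey: 0+0-0=0; pred: 93+0-18=75
Step 6: prey: 0+0-0=0; pred: 75+0-15=60
Step 7: prey: 0+0-0=0; pred: 60+0-12=48
Step 8: prey: 0+0-0=0; pred: 48+0-9=39
Step 9: prey: 0+0-0=0; pred: 39+0-7=32
Step 10: prey: 0+0-0=0; pred: 32+0-6=26
Step 11: prey: 0+0-0=0; pred: 26+0-5=21
Step 12: prey: 0+0-0=0; pred: 21+0-4=17
Max prey = 35 at step 1

Answer: 35 1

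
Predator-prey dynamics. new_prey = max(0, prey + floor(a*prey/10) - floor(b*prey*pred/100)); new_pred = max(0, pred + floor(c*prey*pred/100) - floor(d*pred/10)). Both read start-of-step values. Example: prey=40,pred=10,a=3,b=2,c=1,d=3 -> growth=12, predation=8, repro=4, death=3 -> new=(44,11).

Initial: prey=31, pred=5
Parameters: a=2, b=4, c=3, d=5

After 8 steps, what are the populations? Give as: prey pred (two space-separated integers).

Step 1: prey: 31+6-6=31; pred: 5+4-2=7
Step 2: prey: 31+6-8=29; pred: 7+6-3=10
Step 3: prey: 29+5-11=23; pred: 10+8-5=13
Step 4: prey: 23+4-11=16; pred: 13+8-6=15
Step 5: prey: 16+3-9=10; pred: 15+7-7=15
Step 6: prey: 10+2-6=6; pred: 15+4-7=12
Step 7: prey: 6+1-2=5; pred: 12+2-6=8
Step 8: prey: 5+1-1=5; pred: 8+1-4=5

Answer: 5 5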